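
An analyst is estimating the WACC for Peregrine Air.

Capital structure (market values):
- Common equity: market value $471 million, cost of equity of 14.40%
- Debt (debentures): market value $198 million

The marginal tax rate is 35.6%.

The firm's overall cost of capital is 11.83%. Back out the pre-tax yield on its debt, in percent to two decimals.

8.88%

Total capital V = 471 + 198 = 669.
Equity weight = 471/669 = 0.7040.
Debentures weight = 198/669 = 0.2960.
Equity contribution = 0.7040 × 14.4% = 10.1381%.
Remaining for debt = 11.83% − 10.1381% = 1.6919%.
Rd × (1 − 35.6%) × 0.2960 = 1.6919%  ⇒  Rd = 8.8766%.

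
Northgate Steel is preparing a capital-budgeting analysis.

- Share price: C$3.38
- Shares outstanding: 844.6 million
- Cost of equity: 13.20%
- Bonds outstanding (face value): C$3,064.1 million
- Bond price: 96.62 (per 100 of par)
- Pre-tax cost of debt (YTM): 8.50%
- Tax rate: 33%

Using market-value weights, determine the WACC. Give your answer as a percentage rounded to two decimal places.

9.38%

Market value of equity E = 3.38 × 844.6m = 2854.748m. Market value of debt D = 3064.1m × 96.62/100 = 2960.53342m.
Total capital V = 2854.748 + 2960.53342 = 5815.28142.
Equity: weight = 2854.748/5815.28142 = 0.4909; cost = 13.2%.
Bonds outstanding: weight = 2960.53342/5815.28142 = 0.5091; after-tax cost = 8.5% × (1 − 33%) = 5.6950%.
WACC = 0.4909 × 13.2000% + 0.5091 × 5.6950% = 9.3792%.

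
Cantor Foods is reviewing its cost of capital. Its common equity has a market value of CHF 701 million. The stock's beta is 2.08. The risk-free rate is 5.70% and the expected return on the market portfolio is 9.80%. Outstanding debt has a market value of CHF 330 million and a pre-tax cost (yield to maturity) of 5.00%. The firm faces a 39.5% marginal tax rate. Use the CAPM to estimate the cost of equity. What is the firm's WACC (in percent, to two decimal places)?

Market risk premium = 9.8% − 5.7% = 4.1%.
Cost of equity via CAPM: Re = 5.7% + 2.08 × 4.1% = 14.2280%.
Total capital V = 701 + 330 = 1031.
Equity: weight = 701/1031 = 0.6799; cost = 14.228%.
Debt: weight = 330/1031 = 0.3201; after-tax cost = 5% × (1 − 39.5%) = 3.0250%.
WACC = 0.6799 × 14.2280% + 0.3201 × 3.0250% = 10.6422%.

10.64%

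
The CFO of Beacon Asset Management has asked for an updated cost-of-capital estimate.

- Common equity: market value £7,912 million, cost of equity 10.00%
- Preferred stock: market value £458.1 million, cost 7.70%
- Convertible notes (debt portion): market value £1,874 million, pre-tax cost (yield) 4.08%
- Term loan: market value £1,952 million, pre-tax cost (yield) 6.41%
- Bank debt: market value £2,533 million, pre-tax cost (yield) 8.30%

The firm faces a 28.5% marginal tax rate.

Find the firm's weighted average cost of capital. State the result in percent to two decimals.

7.61%

Total capital V = 7912 + 458.1 + 1874 + 1952 + 2533 = 14729.1.
Equity: weight = 7912/14729.1 = 0.5372; cost = 10%.
Preferred: weight = 458.1/14729.1 = 0.0311; cost = 7.7%.
Convertible notes (debt portion): weight = 1874/14729.1 = 0.1272; after-tax cost = 4.08% × (1 − 28.5%) = 2.9172%.
Term loan: weight = 1952/14729.1 = 0.1325; after-tax cost = 6.41% × (1 − 28.5%) = 4.5832%.
Bank debt: weight = 2533/14729.1 = 0.1720; after-tax cost = 8.3% × (1 − 28.5%) = 5.9345%.
WACC = 0.5372 × 10.0000% + 0.0311 × 7.7000% + 0.1272 × 2.9172% + 0.1325 × 4.5832% + 0.1720 × 5.9345% = 7.6103%.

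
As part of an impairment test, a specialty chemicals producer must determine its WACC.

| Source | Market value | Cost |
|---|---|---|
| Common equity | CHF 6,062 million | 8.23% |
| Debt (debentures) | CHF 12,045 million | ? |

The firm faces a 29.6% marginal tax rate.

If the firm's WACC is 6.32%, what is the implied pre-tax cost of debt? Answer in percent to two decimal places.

Total capital V = 6062 + 12045 = 18107.
Equity weight = 6062/18107 = 0.3348.
Debentures weight = 12045/18107 = 0.6652.
Equity contribution = 0.3348 × 8.23% = 2.7553%.
Remaining for debt = 6.32% − 2.7553% = 3.5647%.
Rd × (1 − 29.6%) × 0.6652 = 3.5647%  ⇒  Rd = 7.6118%.

7.61%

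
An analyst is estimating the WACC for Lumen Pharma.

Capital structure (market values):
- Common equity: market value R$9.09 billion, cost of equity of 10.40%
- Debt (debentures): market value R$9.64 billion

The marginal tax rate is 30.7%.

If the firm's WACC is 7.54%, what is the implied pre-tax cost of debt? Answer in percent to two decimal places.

6.99%

Total capital V = 9.09 + 9.64 = 18.73.
Equity weight = 9.09/18.73 = 0.4853.
Debentures weight = 9.64/18.73 = 0.5147.
Equity contribution = 0.4853 × 10.4% = 5.0473%.
Remaining for debt = 7.54% − 5.0473% = 2.4927%.
Rd × (1 − 30.7%) × 0.5147 = 2.4927%  ⇒  Rd = 6.9887%.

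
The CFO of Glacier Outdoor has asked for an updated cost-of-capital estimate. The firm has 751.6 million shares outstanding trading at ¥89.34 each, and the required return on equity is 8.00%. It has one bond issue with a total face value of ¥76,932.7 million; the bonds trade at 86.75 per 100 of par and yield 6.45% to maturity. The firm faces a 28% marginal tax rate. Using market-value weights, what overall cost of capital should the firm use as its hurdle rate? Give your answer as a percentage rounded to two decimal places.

6.33%

Market value of equity E = 89.34 × 751.6m = 67147.944m. Market value of debt D = 76932.7m × 86.75/100 = 66739.11725m.
Total capital V = 67147.944 + 66739.11725 = 133887.06125.
Equity: weight = 67147.944/133887.06125 = 0.5015; cost = 8%.
Bonds outstanding: weight = 66739.11725/133887.06125 = 0.4985; after-tax cost = 6.45% × (1 − 28%) = 4.6440%.
WACC = 0.5015 × 8.0000% + 0.4985 × 4.6440% = 6.3271%.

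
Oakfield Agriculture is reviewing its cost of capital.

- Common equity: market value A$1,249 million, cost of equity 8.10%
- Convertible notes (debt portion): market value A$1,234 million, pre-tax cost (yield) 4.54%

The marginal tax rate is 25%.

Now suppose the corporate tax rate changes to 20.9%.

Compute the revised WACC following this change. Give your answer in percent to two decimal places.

5.86%

After the change:
Total capital V = 1249 + 1234 = 2483.
Equity: weight = 1249/2483 = 0.5030; cost = 8.1%.
Convertible notes (debt portion): weight = 1234/2483 = 0.4970; after-tax cost = 4.54% × (1 − 20.9%) = 3.5911%.
WACC = 0.5030 × 8.1000% + 0.4970 × 3.5911% = 5.8592%.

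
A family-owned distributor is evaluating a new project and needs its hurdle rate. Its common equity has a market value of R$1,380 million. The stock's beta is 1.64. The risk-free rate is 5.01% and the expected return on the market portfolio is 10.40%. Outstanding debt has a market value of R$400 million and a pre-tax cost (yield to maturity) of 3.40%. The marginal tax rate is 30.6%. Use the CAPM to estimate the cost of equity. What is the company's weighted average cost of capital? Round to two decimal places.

Market risk premium = 10.4% − 5.01% = 5.39%.
Cost of equity via CAPM: Re = 5.01% + 1.64 × 5.39% = 13.8496%.
Total capital V = 1380 + 400 = 1780.
Equity: weight = 1380/1780 = 0.7753; cost = 13.8496%.
Debt: weight = 400/1780 = 0.2247; after-tax cost = 3.4% × (1 − 30.6%) = 2.3596%.
WACC = 0.7753 × 13.8496% + 0.2247 × 2.3596% = 11.2676%.

11.27%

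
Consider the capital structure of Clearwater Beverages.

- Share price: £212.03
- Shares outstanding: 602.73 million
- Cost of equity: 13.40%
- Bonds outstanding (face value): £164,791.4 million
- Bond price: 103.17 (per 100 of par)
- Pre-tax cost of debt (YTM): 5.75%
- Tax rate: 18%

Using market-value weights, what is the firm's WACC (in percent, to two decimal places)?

8.44%

Market value of equity E = 212.03 × 602.73m = 127796.8419m. Market value of debt D = 164791.4m × 103.17/100 = 170015.28738m.
Total capital V = 127796.8419 + 170015.28738 = 297812.12928.
Equity: weight = 127796.8419/297812.12928 = 0.4291; cost = 13.4%.
Bonds outstanding: weight = 170015.28738/297812.12928 = 0.5709; after-tax cost = 5.75% × (1 − 18%) = 4.7150%.
WACC = 0.4291 × 13.4000% + 0.5709 × 4.7150% = 8.4419%.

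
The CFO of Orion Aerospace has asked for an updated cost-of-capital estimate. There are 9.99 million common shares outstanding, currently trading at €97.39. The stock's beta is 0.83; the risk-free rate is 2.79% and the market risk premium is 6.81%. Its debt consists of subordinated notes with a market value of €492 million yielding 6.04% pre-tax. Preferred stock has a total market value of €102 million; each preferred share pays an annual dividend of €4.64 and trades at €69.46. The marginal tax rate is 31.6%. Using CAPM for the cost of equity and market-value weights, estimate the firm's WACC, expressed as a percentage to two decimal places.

6.97%

Cost of equity via CAPM: Re = 2.79% + 0.83 × 6.81% = 8.4423%.
Cost of preferred: Rp = 4.64 / 69.46 = 6.6801%.
Market value of equity E = 97.39 × 9.99m = 972.9261m.
Total capital V = 972.9261 + 102 + 492 = 1566.9261.
Equity: weight = 972.9261/1566.9261 = 0.6209; cost = 8.4423%.
Preferred: weight = 102/1566.9261 = 0.0651; cost = 6.6801%.
Subordinated notes: weight = 492/1566.9261 = 0.3140; after-tax cost = 6.04% × (1 − 31.6%) = 4.1314%.
WACC = 0.6209 × 8.4423% + 0.0651 × 6.6801% + 0.3140 × 4.1314% = 6.9740%.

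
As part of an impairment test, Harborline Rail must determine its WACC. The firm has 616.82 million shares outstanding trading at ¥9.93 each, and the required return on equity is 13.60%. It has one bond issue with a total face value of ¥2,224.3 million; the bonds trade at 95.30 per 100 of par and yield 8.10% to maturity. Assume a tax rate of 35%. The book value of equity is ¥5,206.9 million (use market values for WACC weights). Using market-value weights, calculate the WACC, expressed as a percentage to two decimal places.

11.46%

Market value of equity E = 9.93 × 616.82m = 6125.0226m. Market value of debt D = 2224.3m × 95.3/100 = 2119.7579m.
Total capital V = 6125.0226 + 2119.7579 = 8244.7805.
Equity: weight = 6125.0226/8244.7805 = 0.7429; cost = 13.6%.
Bonds outstanding: weight = 2119.7579/8244.7805 = 0.2571; after-tax cost = 8.1% × (1 − 35%) = 5.2650%.
WACC = 0.7429 × 13.6000% + 0.2571 × 5.2650% = 11.4570%.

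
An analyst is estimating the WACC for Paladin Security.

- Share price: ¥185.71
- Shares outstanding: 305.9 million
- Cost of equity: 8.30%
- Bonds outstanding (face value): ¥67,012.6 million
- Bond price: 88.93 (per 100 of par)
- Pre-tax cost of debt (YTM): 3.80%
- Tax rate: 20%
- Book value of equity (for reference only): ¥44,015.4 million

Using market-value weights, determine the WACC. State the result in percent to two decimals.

Market value of equity E = 185.71 × 305.9m = 56808.689m. Market value of debt D = 67012.6m × 88.93/100 = 59594.30518m.
Total capital V = 56808.689 + 59594.30518 = 116402.99418.
Equity: weight = 56808.689/116402.99418 = 0.4880; cost = 8.3%.
Bonds outstanding: weight = 59594.30518/116402.99418 = 0.5120; after-tax cost = 3.8% × (1 − 20%) = 3.0400%.
WACC = 0.4880 × 8.3000% + 0.5120 × 3.0400% = 5.6071%.

5.61%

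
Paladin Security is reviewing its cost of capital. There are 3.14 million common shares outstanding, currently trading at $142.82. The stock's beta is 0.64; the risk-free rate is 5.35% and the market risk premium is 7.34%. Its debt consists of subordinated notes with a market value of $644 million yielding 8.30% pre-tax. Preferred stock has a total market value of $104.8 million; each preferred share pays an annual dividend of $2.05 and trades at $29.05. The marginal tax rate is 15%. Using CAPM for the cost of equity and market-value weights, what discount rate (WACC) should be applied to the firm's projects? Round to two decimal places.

8.18%

Cost of equity via CAPM: Re = 5.35% + 0.64 × 7.34% = 10.0476%.
Cost of preferred: Rp = 2.05 / 29.05 = 7.0568%.
Market value of equity E = 142.82 × 3.14m = 448.4548m.
Total capital V = 448.4548 + 104.8 + 644 = 1197.2548.
Equity: weight = 448.4548/1197.2548 = 0.3746; cost = 10.0476%.
Preferred: weight = 104.8/1197.2548 = 0.0875; cost = 7.0568%.
Subordinated notes: weight = 644/1197.2548 = 0.5379; after-tax cost = 8.3% × (1 − 15%) = 7.0550%.
WACC = 0.3746 × 10.0476% + 0.0875 × 7.0568% + 0.5379 × 7.0550% = 8.1761%.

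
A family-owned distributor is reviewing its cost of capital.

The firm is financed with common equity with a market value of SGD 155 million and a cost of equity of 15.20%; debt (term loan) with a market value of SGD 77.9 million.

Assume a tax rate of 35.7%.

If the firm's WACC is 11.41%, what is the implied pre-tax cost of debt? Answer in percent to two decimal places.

6.02%

Total capital V = 155 + 77.9 = 232.9.
Equity weight = 155/232.9 = 0.6655.
Term loan weight = 77.9/232.9 = 0.3345.
Equity contribution = 0.6655 × 15.2% = 10.1159%.
Remaining for debt = 11.41% − 10.1159% = 1.2941%.
Rd × (1 − 35.7%) × 0.3345 = 1.2941%  ⇒  Rd = 6.0170%.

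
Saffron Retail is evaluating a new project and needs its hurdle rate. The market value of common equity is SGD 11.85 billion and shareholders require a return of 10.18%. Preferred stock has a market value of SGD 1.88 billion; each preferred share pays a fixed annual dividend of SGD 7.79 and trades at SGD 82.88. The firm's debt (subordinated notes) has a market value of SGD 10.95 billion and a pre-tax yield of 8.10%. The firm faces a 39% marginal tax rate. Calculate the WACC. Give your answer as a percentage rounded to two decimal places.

7.80%

Cost of preferred: Rp = 7.79 / 82.88 = 9.3991%.
Total capital V = 11.85 + 1.88 + 10.95 = 24.68.
Equity: weight = 11.85/24.68 = 0.4801; cost = 10.18%.
Preferred: weight = 1.88/24.68 = 0.0762; cost = 9.3991%.
Subordinated notes: weight = 10.95/24.68 = 0.4437; after-tax cost = 8.1% × (1 − 39%) = 4.9410%.
WACC = 0.4801 × 10.1800% + 0.0762 × 9.3991% + 0.4437 × 4.9410% = 7.7961%.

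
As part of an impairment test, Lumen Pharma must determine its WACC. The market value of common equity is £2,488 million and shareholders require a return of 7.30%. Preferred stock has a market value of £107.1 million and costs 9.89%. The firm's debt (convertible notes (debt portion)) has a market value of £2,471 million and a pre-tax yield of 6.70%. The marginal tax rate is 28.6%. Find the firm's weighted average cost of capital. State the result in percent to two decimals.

6.13%

Total capital V = 2488 + 107.1 + 2471 = 5066.1.
Equity: weight = 2488/5066.1 = 0.4911; cost = 7.3%.
Preferred: weight = 107.1/5066.1 = 0.0211; cost = 9.89%.
Convertible notes (debt portion): weight = 2471/5066.1 = 0.4878; after-tax cost = 6.7% × (1 − 28.6%) = 4.7838%.
WACC = 0.4911 × 7.3000% + 0.0211 × 9.8900% + 0.4878 × 4.7838% = 6.1275%.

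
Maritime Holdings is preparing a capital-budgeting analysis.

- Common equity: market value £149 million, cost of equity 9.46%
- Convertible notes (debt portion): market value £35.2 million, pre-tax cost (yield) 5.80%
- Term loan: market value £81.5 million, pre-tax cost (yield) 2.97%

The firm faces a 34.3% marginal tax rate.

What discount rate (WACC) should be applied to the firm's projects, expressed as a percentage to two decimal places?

6.41%

Total capital V = 149 + 35.2 + 81.5 = 265.7.
Equity: weight = 149/265.7 = 0.5608; cost = 9.46%.
Convertible notes (debt portion): weight = 35.2/265.7 = 0.1325; after-tax cost = 5.8% × (1 − 34.3%) = 3.8106%.
Term loan: weight = 81.5/265.7 = 0.3067; after-tax cost = 2.97% × (1 − 34.3%) = 1.9513%.
WACC = 0.5608 × 9.4600% + 0.1325 × 3.8106% + 0.3067 × 1.9513% = 6.4084%.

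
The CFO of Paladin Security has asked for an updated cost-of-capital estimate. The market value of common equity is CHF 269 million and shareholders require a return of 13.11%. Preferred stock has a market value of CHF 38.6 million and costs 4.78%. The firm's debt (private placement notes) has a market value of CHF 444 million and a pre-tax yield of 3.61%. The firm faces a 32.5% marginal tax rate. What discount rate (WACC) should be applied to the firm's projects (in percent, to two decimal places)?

6.38%

Total capital V = 269 + 38.6 + 444 = 751.6.
Equity: weight = 269/751.6 = 0.3579; cost = 13.11%.
Preferred: weight = 38.6/751.6 = 0.0514; cost = 4.78%.
Private placement notes: weight = 444/751.6 = 0.5907; after-tax cost = 3.61% × (1 − 32.5%) = 2.4367%.
WACC = 0.3579 × 13.1100% + 0.0514 × 4.7800% + 0.5907 × 2.4367% = 6.3771%.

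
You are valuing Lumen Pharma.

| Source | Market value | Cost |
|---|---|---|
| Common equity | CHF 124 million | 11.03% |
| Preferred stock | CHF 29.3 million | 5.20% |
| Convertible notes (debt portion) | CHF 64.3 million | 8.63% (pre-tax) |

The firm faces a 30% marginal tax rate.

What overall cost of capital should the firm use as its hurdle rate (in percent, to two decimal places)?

Total capital V = 124 + 29.3 + 64.3 = 217.6.
Equity: weight = 124/217.6 = 0.5699; cost = 11.03%.
Preferred: weight = 29.3/217.6 = 0.1347; cost = 5.2%.
Convertible notes (debt portion): weight = 64.3/217.6 = 0.2955; after-tax cost = 8.63% × (1 − 30%) = 6.0410%.
WACC = 0.5699 × 11.0300% + 0.1347 × 5.2000% + 0.2955 × 6.0410% = 8.7708%.

8.77%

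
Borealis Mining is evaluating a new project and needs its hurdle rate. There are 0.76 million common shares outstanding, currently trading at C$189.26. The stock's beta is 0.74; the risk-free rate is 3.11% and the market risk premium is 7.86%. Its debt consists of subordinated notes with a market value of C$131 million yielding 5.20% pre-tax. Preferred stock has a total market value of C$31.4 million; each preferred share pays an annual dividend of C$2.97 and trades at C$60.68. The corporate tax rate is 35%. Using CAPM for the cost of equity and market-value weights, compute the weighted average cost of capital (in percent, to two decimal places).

6.14%

Cost of equity via CAPM: Re = 3.11% + 0.74 × 7.86% = 8.9264%.
Cost of preferred: Rp = 2.97 / 60.68 = 4.8945%.
Market value of equity E = 189.26 × 0.76m = 143.8376m.
Total capital V = 143.8376 + 31.4 + 131 = 306.2376.
Equity: weight = 143.8376/306.2376 = 0.4697; cost = 8.9264%.
Preferred: weight = 31.4/306.2376 = 0.1025; cost = 4.8945%.
Subordinated notes: weight = 131/306.2376 = 0.4278; after-tax cost = 5.2% × (1 − 35%) = 3.3800%.
WACC = 0.4697 × 8.9264% + 0.1025 × 4.8945% + 0.4278 × 3.3800% = 6.1404%.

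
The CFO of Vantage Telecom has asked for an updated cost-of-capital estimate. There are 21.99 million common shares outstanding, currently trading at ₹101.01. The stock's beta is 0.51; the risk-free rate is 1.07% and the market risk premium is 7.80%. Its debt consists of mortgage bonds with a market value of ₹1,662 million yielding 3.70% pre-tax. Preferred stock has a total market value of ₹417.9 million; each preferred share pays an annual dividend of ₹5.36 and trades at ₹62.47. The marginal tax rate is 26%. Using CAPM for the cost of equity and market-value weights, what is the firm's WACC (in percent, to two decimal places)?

Cost of equity via CAPM: Re = 1.07% + 0.51 × 7.8% = 5.0480%.
Cost of preferred: Rp = 5.36 / 62.47 = 8.5801%.
Market value of equity E = 101.01 × 21.99m = 2221.2099m.
Total capital V = 2221.2099 + 417.9 + 1662 = 4301.1099.
Equity: weight = 2221.2099/4301.1099 = 0.5164; cost = 5.048%.
Preferred: weight = 417.9/4301.1099 = 0.0972; cost = 8.5801%.
Mortgage bonds: weight = 1662/4301.1099 = 0.3864; after-tax cost = 3.7% × (1 − 26%) = 2.7380%.
WACC = 0.5164 × 5.0480% + 0.0972 × 8.5801% + 0.3864 × 2.7380% = 4.4986%.

4.50%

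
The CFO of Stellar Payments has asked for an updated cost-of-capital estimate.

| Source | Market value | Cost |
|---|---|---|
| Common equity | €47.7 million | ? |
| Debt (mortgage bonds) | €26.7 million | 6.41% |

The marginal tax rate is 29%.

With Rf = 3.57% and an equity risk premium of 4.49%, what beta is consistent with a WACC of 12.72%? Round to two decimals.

Total capital V = 47.7 + 26.7 = 74.4.
Equity weight = 47.7/74.4 = 0.6411.
Mortgage bonds weight = 26.7/74.4 = 0.3589.
Debt contribution = 0.3589 × 6.41% × (1 − 29%) = 1.6333%.
Required equity contribution = 12.72% − 1.6333% = 11.0867%  ⇒  Re = 17.2925%.
CAPM: 17.2925% = 3.57% + β × 4.49%  ⇒  β = 3.0562.

3.06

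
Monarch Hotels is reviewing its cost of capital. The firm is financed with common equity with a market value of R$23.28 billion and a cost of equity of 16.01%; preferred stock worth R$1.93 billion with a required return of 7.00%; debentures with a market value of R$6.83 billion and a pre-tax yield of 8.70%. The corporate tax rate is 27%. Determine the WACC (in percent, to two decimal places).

13.41%

Total capital V = 23.28 + 1.93 + 6.83 = 32.04.
Equity: weight = 23.28/32.04 = 0.7266; cost = 16.01%.
Preferred: weight = 1.93/32.04 = 0.0602; cost = 7%.
Debentures: weight = 6.83/32.04 = 0.2132; after-tax cost = 8.7% × (1 − 27%) = 6.3510%.
WACC = 0.7266 × 16.0100% + 0.0602 × 7.0000% + 0.2132 × 6.3510% = 13.4082%.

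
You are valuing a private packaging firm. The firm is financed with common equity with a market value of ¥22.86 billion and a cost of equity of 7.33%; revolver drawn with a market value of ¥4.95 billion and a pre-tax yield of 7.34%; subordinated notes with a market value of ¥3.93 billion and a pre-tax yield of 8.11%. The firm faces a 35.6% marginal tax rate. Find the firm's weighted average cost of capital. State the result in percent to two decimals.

6.66%

Total capital V = 22.86 + 4.95 + 3.93 = 31.74.
Equity: weight = 22.86/31.74 = 0.7202; cost = 7.33%.
Revolver drawn: weight = 4.95/31.74 = 0.1560; after-tax cost = 7.34% × (1 − 35.6%) = 4.7270%.
Subordinated notes: weight = 3.93/31.74 = 0.1238; after-tax cost = 8.11% × (1 − 35.6%) = 5.2228%.
WACC = 0.7202 × 7.3300% + 0.1560 × 4.7270% + 0.1238 × 5.2228% = 6.6631%.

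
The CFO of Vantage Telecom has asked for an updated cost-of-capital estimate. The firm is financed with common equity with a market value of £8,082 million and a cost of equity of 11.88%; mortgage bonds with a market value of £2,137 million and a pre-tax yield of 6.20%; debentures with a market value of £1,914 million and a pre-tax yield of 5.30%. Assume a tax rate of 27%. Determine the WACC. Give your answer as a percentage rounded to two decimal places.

Total capital V = 8082 + 2137 + 1914 = 12133.
Equity: weight = 8082/12133 = 0.6661; cost = 11.88%.
Mortgage bonds: weight = 2137/12133 = 0.1761; after-tax cost = 6.2% × (1 − 27%) = 4.5260%.
Debentures: weight = 1914/12133 = 0.1578; after-tax cost = 5.3% × (1 − 27%) = 3.8690%.
WACC = 0.6661 × 11.8800% + 0.1761 × 4.5260% + 0.1578 × 3.8690% = 9.3210%.

9.32%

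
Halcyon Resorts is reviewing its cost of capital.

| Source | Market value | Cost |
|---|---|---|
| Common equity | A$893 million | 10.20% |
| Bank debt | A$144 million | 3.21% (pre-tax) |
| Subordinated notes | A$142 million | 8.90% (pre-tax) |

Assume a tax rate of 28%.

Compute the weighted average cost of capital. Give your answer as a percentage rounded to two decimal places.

Total capital V = 893 + 144 + 142 = 1179.
Equity: weight = 893/1179 = 0.7574; cost = 10.2%.
Bank debt: weight = 144/1179 = 0.1221; after-tax cost = 3.21% × (1 − 28%) = 2.3112%.
Subordinated notes: weight = 142/1179 = 0.1204; after-tax cost = 8.9% × (1 − 28%) = 6.4080%.
WACC = 0.7574 × 10.2000% + 0.1221 × 2.3112% + 0.1204 × 6.4080% = 8.7798%.

8.78%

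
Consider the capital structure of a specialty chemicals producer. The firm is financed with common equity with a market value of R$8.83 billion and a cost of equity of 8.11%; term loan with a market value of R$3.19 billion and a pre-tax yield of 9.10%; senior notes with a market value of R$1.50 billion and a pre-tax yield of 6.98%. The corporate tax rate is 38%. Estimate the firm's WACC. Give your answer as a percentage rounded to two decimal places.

Total capital V = 8.83 + 3.19 + 1.5 = 13.52.
Equity: weight = 8.83/13.52 = 0.6531; cost = 8.11%.
Term loan: weight = 3.19/13.52 = 0.2359; after-tax cost = 9.1% × (1 − 38%) = 5.6420%.
Senior notes: weight = 1.5/13.52 = 0.1109; after-tax cost = 6.98% × (1 − 38%) = 4.3276%.
WACC = 0.6531 × 8.1100% + 0.2359 × 5.6420% + 0.1109 × 4.3276% = 7.1080%.

7.11%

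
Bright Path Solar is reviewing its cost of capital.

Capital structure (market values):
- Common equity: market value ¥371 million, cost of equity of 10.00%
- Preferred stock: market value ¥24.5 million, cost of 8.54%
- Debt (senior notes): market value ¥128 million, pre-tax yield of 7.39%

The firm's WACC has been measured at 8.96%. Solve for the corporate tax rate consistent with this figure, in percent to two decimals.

18.46%

Total capital V = 371 + 24.5 + 128 = 523.5.
Equity weight = 371/523.5 = 0.7087.
Preferred weight = 24.5/523.5 = 0.0468.
Senior notes weight = 128/523.5 = 0.2445.
Equity contribution = 0.7087 × 10% = 7.0869%.
Preferred contribution = 0.0468 × 8.54% = 0.3997%.
Debt contribution must be 8.96% − 7.4866% = 1.4734%.
0.2445 × 7.39% × (1 − T) = 1.4734%  ⇒  (1 − T) = 0.8154.
T = 18.4572%.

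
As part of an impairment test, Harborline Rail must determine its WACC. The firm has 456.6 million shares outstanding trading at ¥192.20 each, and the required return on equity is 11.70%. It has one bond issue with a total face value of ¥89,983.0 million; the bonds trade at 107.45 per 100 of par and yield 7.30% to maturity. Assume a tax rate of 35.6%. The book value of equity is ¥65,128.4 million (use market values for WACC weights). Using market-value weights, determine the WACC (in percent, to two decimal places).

8.03%

Market value of equity E = 192.2 × 456.6m = 87758.52m. Market value of debt D = 89983m × 107.45/100 = 96686.7335m.
Total capital V = 87758.52 + 96686.7335 = 184445.2535.
Equity: weight = 87758.52/184445.2535 = 0.4758; cost = 11.7%.
Bonds outstanding: weight = 96686.7335/184445.2535 = 0.5242; after-tax cost = 7.3% × (1 − 35.6%) = 4.7012%.
WACC = 0.4758 × 11.7000% + 0.5242 × 4.7012% = 8.0312%.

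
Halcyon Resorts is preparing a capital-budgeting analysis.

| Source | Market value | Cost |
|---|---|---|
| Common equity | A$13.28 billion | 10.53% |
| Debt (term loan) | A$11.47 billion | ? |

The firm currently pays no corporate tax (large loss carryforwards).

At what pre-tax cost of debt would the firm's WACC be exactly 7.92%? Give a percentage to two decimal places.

4.90%

Total capital V = 13.28 + 11.47 = 24.75.
Equity weight = 13.28/24.75 = 0.5366.
Term loan weight = 11.47/24.75 = 0.4634.
Equity contribution = 0.5366 × 10.53% = 5.6500%.
Remaining for debt = 7.92% − 5.6500% = 2.2700%.
Rd × (1 − 0%) × 0.4634 = 2.2700%  ⇒  Rd = 4.8981%.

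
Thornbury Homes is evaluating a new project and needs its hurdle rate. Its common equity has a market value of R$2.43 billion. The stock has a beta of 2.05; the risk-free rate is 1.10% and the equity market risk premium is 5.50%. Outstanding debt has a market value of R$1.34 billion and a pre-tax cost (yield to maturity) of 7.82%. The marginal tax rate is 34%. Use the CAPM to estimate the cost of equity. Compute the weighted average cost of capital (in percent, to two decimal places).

9.81%

Cost of equity via CAPM: Re = 1.1% + 2.05 × 5.5% = 12.3750%.
Total capital V = 2.43 + 1.34 = 3.77.
Equity: weight = 2.43/3.77 = 0.6446; cost = 12.375%.
Debt: weight = 1.34/3.77 = 0.3554; after-tax cost = 7.82% × (1 − 34%) = 5.1612%.
WACC = 0.6446 × 12.3750% + 0.3554 × 5.1612% = 9.8109%.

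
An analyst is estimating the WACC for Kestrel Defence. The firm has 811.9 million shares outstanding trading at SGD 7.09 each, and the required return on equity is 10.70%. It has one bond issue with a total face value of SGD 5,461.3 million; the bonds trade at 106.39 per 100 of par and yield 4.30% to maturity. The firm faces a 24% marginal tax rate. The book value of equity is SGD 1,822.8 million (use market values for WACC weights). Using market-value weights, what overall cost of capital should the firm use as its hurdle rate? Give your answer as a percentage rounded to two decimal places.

Market value of equity E = 7.09 × 811.9m = 5756.371m. Market value of debt D = 5461.3m × 106.39/100 = 5810.27707m.
Total capital V = 5756.371 + 5810.27707 = 11566.64807.
Equity: weight = 5756.371/11566.64807 = 0.4977; cost = 10.7%.
Bonds outstanding: weight = 5810.27707/11566.64807 = 0.5023; after-tax cost = 4.3% × (1 − 24%) = 3.2680%.
WACC = 0.4977 × 10.7000% + 0.5023 × 3.2680% = 6.9667%.

6.97%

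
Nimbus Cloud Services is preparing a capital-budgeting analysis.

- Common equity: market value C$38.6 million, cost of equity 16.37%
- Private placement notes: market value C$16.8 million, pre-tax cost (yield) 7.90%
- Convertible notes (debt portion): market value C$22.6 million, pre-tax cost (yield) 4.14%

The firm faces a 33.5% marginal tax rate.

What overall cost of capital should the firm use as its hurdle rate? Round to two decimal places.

Total capital V = 38.6 + 16.8 + 22.6 = 78.
Equity: weight = 38.6/78 = 0.4949; cost = 16.37%.
Private placement notes: weight = 16.8/78 = 0.2154; after-tax cost = 7.9% × (1 − 33.5%) = 5.2535%.
Convertible notes (debt portion): weight = 22.6/78 = 0.2897; after-tax cost = 4.14% × (1 − 33.5%) = 2.7531%.
WACC = 0.4949 × 16.3700% + 0.2154 × 5.2535% + 0.2897 × 2.7531% = 10.0303%.

10.03%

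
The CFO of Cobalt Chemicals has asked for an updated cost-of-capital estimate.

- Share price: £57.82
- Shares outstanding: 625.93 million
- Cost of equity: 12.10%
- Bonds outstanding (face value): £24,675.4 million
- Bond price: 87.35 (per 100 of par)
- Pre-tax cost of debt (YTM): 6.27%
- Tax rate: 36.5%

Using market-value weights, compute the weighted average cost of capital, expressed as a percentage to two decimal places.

Market value of equity E = 57.82 × 625.93m = 36191.2726m. Market value of debt D = 24675.4m × 87.35/100 = 21553.9619m.
Total capital V = 36191.2726 + 21553.9619 = 57745.2345.
Equity: weight = 36191.2726/57745.2345 = 0.6267; cost = 12.1%.
Bonds outstanding: weight = 21553.9619/57745.2345 = 0.3733; after-tax cost = 6.27% × (1 − 36.5%) = 3.9814%.
WACC = 0.6267 × 12.1000% + 0.3733 × 3.9814% = 9.0697%.

9.07%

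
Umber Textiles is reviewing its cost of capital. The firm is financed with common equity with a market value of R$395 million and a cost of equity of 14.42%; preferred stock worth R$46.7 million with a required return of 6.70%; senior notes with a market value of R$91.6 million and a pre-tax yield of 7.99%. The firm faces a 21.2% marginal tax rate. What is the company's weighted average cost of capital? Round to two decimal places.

Total capital V = 395 + 46.7 + 91.6 = 533.3.
Equity: weight = 395/533.3 = 0.7407; cost = 14.42%.
Preferred: weight = 46.7/533.3 = 0.0876; cost = 6.7%.
Senior notes: weight = 91.6/533.3 = 0.1718; after-tax cost = 7.99% × (1 − 21.2%) = 6.2961%.
WACC = 0.7407 × 14.4200% + 0.0876 × 6.7000% + 0.1718 × 6.2961% = 12.3486%.

12.35%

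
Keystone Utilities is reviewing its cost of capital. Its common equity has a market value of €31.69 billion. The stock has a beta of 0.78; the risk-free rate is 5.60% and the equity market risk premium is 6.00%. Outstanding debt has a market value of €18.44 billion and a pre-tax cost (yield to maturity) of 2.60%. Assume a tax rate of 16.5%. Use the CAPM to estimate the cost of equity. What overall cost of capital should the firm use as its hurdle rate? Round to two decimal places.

Cost of equity via CAPM: Re = 5.6% + 0.78 × 6.0% = 10.2800%.
Total capital V = 31.69 + 18.44 = 50.13.
Equity: weight = 31.69/50.13 = 0.6322; cost = 10.28%.
Debt: weight = 18.44/50.13 = 0.3678; after-tax cost = 2.6% × (1 − 16.5%) = 2.1710%.
WACC = 0.6322 × 10.2800% + 0.3678 × 2.1710% = 7.2972%.

7.30%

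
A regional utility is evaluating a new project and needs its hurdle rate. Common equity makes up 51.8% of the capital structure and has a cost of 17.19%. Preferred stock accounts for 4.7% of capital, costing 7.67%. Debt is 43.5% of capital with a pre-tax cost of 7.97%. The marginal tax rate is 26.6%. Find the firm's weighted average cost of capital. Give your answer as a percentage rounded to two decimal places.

After-tax cost of debt = 7.97% × (1 − 26.6%) = 5.8500%.
WACC = 0.518 × 17.1900% + 0.047 × 7.6700% + 0.435 × 5.8500% = 11.8097%.

11.81%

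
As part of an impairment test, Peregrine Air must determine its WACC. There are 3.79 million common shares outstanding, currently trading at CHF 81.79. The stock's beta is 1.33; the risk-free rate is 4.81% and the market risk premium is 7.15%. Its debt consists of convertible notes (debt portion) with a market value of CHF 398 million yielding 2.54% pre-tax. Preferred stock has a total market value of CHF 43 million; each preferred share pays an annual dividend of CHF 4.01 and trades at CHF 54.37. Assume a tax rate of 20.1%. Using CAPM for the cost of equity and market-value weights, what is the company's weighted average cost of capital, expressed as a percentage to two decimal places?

7.41%

Cost of equity via CAPM: Re = 4.81% + 1.33 × 7.15% = 14.3195%.
Cost of preferred: Rp = 4.01 / 54.37 = 7.3754%.
Market value of equity E = 81.79 × 3.79m = 309.9841m.
Total capital V = 309.9841 + 43 + 398 = 750.9841.
Equity: weight = 309.9841/750.9841 = 0.4128; cost = 14.3195%.
Preferred: weight = 43/750.9841 = 0.0573; cost = 7.3754%.
Convertible notes (debt portion): weight = 398/750.9841 = 0.5300; after-tax cost = 2.54% × (1 − 20.1%) = 2.0295%.
WACC = 0.4128 × 14.3195% + 0.0573 × 7.3754% + 0.5300 × 2.0295% = 7.4085%.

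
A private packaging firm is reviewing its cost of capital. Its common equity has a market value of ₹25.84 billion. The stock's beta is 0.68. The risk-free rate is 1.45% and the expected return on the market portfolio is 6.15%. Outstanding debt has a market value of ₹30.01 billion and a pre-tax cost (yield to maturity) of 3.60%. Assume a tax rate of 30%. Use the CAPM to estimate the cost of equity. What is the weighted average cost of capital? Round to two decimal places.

Market risk premium = 6.15% − 1.45% = 4.7%.
Cost of equity via CAPM: Re = 1.45% + 0.68 × 4.7% = 4.6460%.
Total capital V = 25.84 + 30.01 = 55.85.
Equity: weight = 25.84/55.85 = 0.4627; cost = 4.646%.
Debt: weight = 30.01/55.85 = 0.5373; after-tax cost = 3.6% × (1 − 30%) = 2.5200%.
WACC = 0.4627 × 4.6460% + 0.5373 × 2.5200% = 3.5036%.

3.50%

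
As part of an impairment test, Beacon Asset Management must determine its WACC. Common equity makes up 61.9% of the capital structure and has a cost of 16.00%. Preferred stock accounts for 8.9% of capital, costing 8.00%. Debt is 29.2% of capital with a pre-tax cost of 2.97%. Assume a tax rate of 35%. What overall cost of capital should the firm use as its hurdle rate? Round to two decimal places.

After-tax cost of debt = 2.97% × (1 − 35%) = 1.9305%.
WACC = 0.619 × 16.0000% + 0.089 × 8.0000% + 0.292 × 1.9305% = 11.1797%.

11.18%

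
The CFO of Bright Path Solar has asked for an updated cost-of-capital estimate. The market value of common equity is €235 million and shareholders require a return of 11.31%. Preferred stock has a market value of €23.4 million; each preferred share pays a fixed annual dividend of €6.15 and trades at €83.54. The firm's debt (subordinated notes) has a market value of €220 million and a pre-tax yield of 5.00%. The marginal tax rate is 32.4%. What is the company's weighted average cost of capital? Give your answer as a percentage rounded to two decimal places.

Cost of preferred: Rp = 6.15 / 83.54 = 7.3617%.
Total capital V = 235 + 23.4 + 220 = 478.4.
Equity: weight = 235/478.4 = 0.4912; cost = 11.31%.
Preferred: weight = 23.4/478.4 = 0.0489; cost = 7.3617%.
Subordinated notes: weight = 220/478.4 = 0.4599; after-tax cost = 5% × (1 − 32.4%) = 3.3800%.
WACC = 0.4912 × 11.3100% + 0.0489 × 7.3617% + 0.4599 × 3.3800% = 7.4701%.

7.47%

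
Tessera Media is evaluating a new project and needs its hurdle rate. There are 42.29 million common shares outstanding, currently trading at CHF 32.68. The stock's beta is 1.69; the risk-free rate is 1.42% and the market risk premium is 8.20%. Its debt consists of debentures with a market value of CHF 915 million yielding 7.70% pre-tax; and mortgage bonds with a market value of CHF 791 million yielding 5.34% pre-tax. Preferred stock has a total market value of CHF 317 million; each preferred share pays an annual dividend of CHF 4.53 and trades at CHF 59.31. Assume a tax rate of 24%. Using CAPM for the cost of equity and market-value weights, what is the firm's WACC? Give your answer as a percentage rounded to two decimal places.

9.43%

Cost of equity via CAPM: Re = 1.42% + 1.69 × 8.2% = 15.2780%.
Cost of preferred: Rp = 4.53 / 59.31 = 7.6378%.
Market value of equity E = 32.68 × 42.29m = 1382.0372m.
Total capital V = 1382.0372 + 317 + 915 + 791 = 3405.0372.
Equity: weight = 1382.0372/3405.0372 = 0.4059; cost = 15.278%.
Preferred: weight = 317/3405.0372 = 0.0931; cost = 7.6378%.
Debentures: weight = 915/3405.0372 = 0.2687; after-tax cost = 7.7% × (1 − 24%) = 5.8520%.
Mortgage bonds: weight = 791/3405.0372 = 0.2323; after-tax cost = 5.34% × (1 − 24%) = 4.0584%.
WACC = 0.4059 × 15.2780% + 0.0931 × 7.6378% + 0.2687 × 5.8520% + 0.2323 × 4.0584% = 9.4274%.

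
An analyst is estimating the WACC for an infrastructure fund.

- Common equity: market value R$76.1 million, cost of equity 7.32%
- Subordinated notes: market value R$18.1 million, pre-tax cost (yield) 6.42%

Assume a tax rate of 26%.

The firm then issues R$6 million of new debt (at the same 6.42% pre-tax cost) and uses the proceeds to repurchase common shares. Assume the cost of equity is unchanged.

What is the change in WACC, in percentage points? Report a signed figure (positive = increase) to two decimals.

-0.16 pp

Current WACC:
Total capital V = 76.1 + 18.1 = 94.2.
Equity: weight = 76.1/94.2 = 0.8079; cost = 7.32%.
Subordinated notes: weight = 18.1/94.2 = 0.1921; after-tax cost = 6.42% × (1 − 26%) = 4.7508%.
WACC = 0.8079 × 7.3200% + 0.1921 × 4.7508% = 6.8263%.
After the change:
Total capital V = 70.1 + 24.1 = 94.2.
Equity: weight = 70.1/94.2 = 0.7442; cost = 7.32%.
Subordinated notes: weight = 24.1/94.2 = 0.2558; after-tax cost = 6.42% × (1 − 26%) = 4.7508%.
WACC = 0.7442 × 7.3200% + 0.2558 × 4.7508% = 6.6627%.
Change in WACC = 6.6627% − 6.8263% = -0.1636 pp.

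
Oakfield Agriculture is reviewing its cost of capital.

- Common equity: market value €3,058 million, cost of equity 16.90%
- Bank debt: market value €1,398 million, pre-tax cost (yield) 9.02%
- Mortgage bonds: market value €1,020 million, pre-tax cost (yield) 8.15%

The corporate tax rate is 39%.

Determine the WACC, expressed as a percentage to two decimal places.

Total capital V = 3058 + 1398 + 1020 = 5476.
Equity: weight = 3058/5476 = 0.5584; cost = 16.9%.
Bank debt: weight = 1398/5476 = 0.2553; after-tax cost = 9.02% × (1 − 39%) = 5.5022%.
Mortgage bonds: weight = 1020/5476 = 0.1863; after-tax cost = 8.15% × (1 − 39%) = 4.9715%.
WACC = 0.5584 × 16.9000% + 0.2553 × 5.5022% + 0.1863 × 4.9715% = 11.7683%.

11.77%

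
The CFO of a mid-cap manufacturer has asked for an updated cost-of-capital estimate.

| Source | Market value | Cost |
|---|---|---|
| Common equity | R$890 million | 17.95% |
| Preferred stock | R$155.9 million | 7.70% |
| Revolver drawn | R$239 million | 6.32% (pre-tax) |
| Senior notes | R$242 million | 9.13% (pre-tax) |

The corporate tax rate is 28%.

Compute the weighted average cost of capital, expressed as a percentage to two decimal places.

13.00%

Total capital V = 890 + 155.9 + 239 + 242 = 1526.9.
Equity: weight = 890/1526.9 = 0.5829; cost = 17.95%.
Preferred: weight = 155.9/1526.9 = 0.1021; cost = 7.7%.
Revolver drawn: weight = 239/1526.9 = 0.1565; after-tax cost = 6.32% × (1 − 28%) = 4.5504%.
Senior notes: weight = 242/1526.9 = 0.1585; after-tax cost = 9.13% × (1 − 28%) = 6.5736%.
WACC = 0.5829 × 17.9500% + 0.1021 × 7.7000% + 0.1565 × 4.5504% + 0.1585 × 6.5736% = 13.0030%.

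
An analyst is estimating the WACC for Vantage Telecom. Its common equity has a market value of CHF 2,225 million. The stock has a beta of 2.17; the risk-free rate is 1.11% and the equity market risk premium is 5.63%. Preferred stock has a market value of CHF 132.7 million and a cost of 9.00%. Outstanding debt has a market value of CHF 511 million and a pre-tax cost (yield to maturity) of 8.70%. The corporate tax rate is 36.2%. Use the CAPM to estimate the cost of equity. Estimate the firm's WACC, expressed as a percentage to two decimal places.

11.74%

Cost of equity via CAPM: Re = 1.11% + 2.17 × 5.63% = 13.3271%.
Total capital V = 2225 + 132.7 + 511 = 2868.7.
Equity: weight = 2225/2868.7 = 0.7756; cost = 13.3271%.
Preferred: weight = 132.7/2868.7 = 0.0463; cost = 9%.
Debt: weight = 511/2868.7 = 0.1781; after-tax cost = 8.7% × (1 − 36.2%) = 5.5506%.
WACC = 0.7756 × 13.3271% + 0.0463 × 9.0000% + 0.1781 × 5.5506% = 11.7417%.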